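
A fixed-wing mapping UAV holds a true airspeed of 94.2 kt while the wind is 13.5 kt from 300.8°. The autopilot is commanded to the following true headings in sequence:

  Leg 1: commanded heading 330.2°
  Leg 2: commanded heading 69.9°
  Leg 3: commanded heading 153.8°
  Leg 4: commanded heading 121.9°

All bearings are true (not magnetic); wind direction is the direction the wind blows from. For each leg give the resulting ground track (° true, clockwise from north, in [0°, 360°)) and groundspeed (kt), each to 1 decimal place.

Leg 1: track=334.8°, groundspeed=82.7 kt
Leg 2: track=75.7°, groundspeed=103.2 kt
Leg 3: track=149.8°, groundspeed=105.8 kt
Leg 4: track=121.8°, groundspeed=107.7 kt

Leg 1: heading 330.2°; drift +4.6° → track 334.8°, groundspeed 82.7 kt
Leg 2: heading 69.9°; drift +5.8° → track 75.7°, groundspeed 103.2 kt
Leg 3: heading 153.8°; drift -4.0° → track 149.8°, groundspeed 105.8 kt
Leg 4: heading 121.9°; drift -0.1° → track 121.8°, groundspeed 107.7 kt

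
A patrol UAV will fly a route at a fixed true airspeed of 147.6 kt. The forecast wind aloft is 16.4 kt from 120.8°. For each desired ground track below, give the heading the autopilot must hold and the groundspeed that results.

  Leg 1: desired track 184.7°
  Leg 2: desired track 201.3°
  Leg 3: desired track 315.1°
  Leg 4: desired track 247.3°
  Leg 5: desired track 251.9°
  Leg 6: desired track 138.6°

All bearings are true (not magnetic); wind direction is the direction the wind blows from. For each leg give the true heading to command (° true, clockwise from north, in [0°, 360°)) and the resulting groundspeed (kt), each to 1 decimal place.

Leg 1: desired track 184.7°; wind correction -5.7° → command heading 179.0°, groundspeed 139.6 kt
Leg 2: desired track 201.3°; wind correction -6.3° → command heading 195.0°, groundspeed 144.0 kt
Leg 3: desired track 315.1°; wind correction +1.6° → command heading 316.7°, groundspeed 163.4 kt
Leg 4: desired track 247.3°; wind correction -5.1° → command heading 242.2°, groundspeed 156.8 kt
Leg 5: desired track 251.9°; wind correction -4.8° → command heading 247.1°, groundspeed 157.9 kt
Leg 6: desired track 138.6°; wind correction -1.9° → command heading 136.7°, groundspeed 131.9 kt

Leg 1: heading=179.0°, groundspeed=139.6 kt
Leg 2: heading=195.0°, groundspeed=144.0 kt
Leg 3: heading=316.7°, groundspeed=163.4 kt
Leg 4: heading=242.2°, groundspeed=156.8 kt
Leg 5: heading=247.1°, groundspeed=157.9 kt
Leg 6: heading=136.7°, groundspeed=131.9 kt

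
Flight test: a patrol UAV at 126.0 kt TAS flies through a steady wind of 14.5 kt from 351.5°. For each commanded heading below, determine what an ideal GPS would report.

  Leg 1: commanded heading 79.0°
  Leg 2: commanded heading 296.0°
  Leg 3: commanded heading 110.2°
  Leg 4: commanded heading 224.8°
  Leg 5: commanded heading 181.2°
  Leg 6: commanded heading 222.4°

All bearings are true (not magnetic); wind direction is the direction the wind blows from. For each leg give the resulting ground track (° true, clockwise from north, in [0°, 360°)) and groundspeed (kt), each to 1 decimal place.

Leg 1: track=85.6°, groundspeed=126.2 kt
Leg 2: track=290.2°, groundspeed=118.4 kt
Leg 3: track=115.7°, groundspeed=133.6 kt
Leg 4: track=219.9°, groundspeed=135.2 kt
Leg 5: track=180.2°, groundspeed=140.3 kt
Leg 6: track=217.6°, groundspeed=135.6 kt

Leg 1: heading 79.0°; drift +6.6° → track 85.6°, groundspeed 126.2 kt
Leg 2: heading 296.0°; drift -5.8° → track 290.2°, groundspeed 118.4 kt
Leg 3: heading 110.2°; drift +5.5° → track 115.7°, groundspeed 133.6 kt
Leg 4: heading 224.8°; drift -4.9° → track 219.9°, groundspeed 135.2 kt
Leg 5: heading 181.2°; drift -1.0° → track 180.2°, groundspeed 140.3 kt
Leg 6: heading 222.4°; drift -4.8° → track 217.6°, groundspeed 135.6 kt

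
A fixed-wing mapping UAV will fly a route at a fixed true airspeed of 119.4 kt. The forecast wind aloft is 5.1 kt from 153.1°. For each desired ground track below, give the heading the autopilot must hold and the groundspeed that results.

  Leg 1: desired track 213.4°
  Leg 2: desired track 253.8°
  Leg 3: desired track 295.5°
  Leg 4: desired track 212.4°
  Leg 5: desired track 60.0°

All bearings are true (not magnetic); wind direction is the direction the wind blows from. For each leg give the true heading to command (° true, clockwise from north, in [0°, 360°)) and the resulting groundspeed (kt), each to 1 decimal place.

Leg 1: heading=211.3°, groundspeed=116.8 kt
Leg 2: heading=251.4°, groundspeed=120.2 kt
Leg 3: heading=294.0°, groundspeed=123.4 kt
Leg 4: heading=210.3°, groundspeed=116.7 kt
Leg 5: heading=62.4°, groundspeed=119.6 kt

Leg 1: desired track 213.4°; wind correction -2.1° → command heading 211.3°, groundspeed 116.8 kt
Leg 2: desired track 253.8°; wind correction -2.4° → command heading 251.4°, groundspeed 120.2 kt
Leg 3: desired track 295.5°; wind correction -1.5° → command heading 294.0°, groundspeed 123.4 kt
Leg 4: desired track 212.4°; wind correction -2.1° → command heading 210.3°, groundspeed 116.7 kt
Leg 5: desired track 60.0°; wind correction +2.4° → command heading 62.4°, groundspeed 119.6 kt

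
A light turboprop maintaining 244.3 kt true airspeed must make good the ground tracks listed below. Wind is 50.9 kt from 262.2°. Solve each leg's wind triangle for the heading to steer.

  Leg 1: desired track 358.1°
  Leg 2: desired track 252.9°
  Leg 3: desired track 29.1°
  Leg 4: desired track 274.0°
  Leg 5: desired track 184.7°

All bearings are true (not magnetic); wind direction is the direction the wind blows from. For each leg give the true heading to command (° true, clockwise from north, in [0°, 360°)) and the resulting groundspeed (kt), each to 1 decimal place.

Leg 1: desired track 358.1°; wind correction -12.0° → command heading 346.1°, groundspeed 244.2 kt
Leg 2: desired track 252.9°; wind correction +1.9° → command heading 254.8°, groundspeed 193.9 kt
Leg 3: desired track 29.1°; wind correction -9.6° → command heading 19.5°, groundspeed 271.4 kt
Leg 4: desired track 274.0°; wind correction -2.4° → command heading 271.6°, groundspeed 194.3 kt
Leg 5: desired track 184.7°; wind correction +11.7° → command heading 196.4°, groundspeed 228.2 kt

Leg 1: heading=346.1°, groundspeed=244.2 kt
Leg 2: heading=254.8°, groundspeed=193.9 kt
Leg 3: heading=19.5°, groundspeed=271.4 kt
Leg 4: heading=271.6°, groundspeed=194.3 kt
Leg 5: heading=196.4°, groundspeed=228.2 kt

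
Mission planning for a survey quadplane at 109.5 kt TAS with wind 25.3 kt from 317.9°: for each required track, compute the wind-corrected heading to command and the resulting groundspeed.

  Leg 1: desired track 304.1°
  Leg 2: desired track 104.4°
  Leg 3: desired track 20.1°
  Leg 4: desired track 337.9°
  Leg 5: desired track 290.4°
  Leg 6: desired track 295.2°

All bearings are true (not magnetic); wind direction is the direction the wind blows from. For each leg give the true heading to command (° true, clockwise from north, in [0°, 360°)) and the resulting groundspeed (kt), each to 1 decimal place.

Leg 1: desired track 304.1°; wind correction +3.2° → command heading 307.3°, groundspeed 84.8 kt
Leg 2: desired track 104.4°; wind correction -7.3° → command heading 97.1°, groundspeed 129.7 kt
Leg 3: desired track 20.1°; wind correction -11.8° → command heading 8.3°, groundspeed 95.4 kt
Leg 4: desired track 337.9°; wind correction -4.5° → command heading 333.4°, groundspeed 85.4 kt
Leg 5: desired track 290.4°; wind correction +6.1° → command heading 296.5°, groundspeed 86.4 kt
Leg 6: desired track 295.2°; wind correction +5.1° → command heading 300.3°, groundspeed 85.7 kt

Leg 1: heading=307.3°, groundspeed=84.8 kt
Leg 2: heading=97.1°, groundspeed=129.7 kt
Leg 3: heading=8.3°, groundspeed=95.4 kt
Leg 4: heading=333.4°, groundspeed=85.4 kt
Leg 5: heading=296.5°, groundspeed=86.4 kt
Leg 6: heading=300.3°, groundspeed=85.7 kt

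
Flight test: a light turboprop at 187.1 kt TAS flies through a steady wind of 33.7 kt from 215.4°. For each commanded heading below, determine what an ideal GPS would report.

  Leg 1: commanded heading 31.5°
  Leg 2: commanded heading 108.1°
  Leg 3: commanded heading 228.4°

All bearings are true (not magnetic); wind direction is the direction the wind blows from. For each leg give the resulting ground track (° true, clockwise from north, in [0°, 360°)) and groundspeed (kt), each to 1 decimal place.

Leg 1: heading 31.5°; drift +0.6° → track 32.1°, groundspeed 220.7 kt
Leg 2: heading 108.1°; drift -9.3° → track 98.8°, groundspeed 199.7 kt
Leg 3: heading 228.4°; drift +2.8° → track 231.2°, groundspeed 154.4 kt

Leg 1: track=32.1°, groundspeed=220.7 kt
Leg 2: track=98.8°, groundspeed=199.7 kt
Leg 3: track=231.2°, groundspeed=154.4 kt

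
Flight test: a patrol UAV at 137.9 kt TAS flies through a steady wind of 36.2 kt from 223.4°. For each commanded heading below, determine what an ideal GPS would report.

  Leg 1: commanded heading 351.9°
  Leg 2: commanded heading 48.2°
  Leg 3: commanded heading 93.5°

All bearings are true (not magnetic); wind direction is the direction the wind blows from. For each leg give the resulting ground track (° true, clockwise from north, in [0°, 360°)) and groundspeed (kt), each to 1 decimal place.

Leg 1: track=1.9°, groundspeed=162.9 kt
Leg 2: track=47.2°, groundspeed=174.0 kt
Leg 3: track=83.7°, groundspeed=163.5 kt

Leg 1: heading 351.9°; drift +10.0° → track 1.9°, groundspeed 162.9 kt
Leg 2: heading 48.2°; drift -1.0° → track 47.2°, groundspeed 174.0 kt
Leg 3: heading 93.5°; drift -9.8° → track 83.7°, groundspeed 163.5 kt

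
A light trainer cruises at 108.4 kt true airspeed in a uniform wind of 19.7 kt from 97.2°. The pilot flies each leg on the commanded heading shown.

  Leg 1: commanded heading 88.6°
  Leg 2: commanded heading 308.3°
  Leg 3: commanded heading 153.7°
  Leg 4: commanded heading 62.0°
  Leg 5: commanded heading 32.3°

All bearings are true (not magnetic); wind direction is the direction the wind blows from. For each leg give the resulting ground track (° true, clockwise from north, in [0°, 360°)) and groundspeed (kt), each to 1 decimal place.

Leg 1: track=86.7°, groundspeed=89.0 kt
Leg 2: track=303.7°, groundspeed=125.7 kt
Leg 3: track=163.3°, groundspeed=98.9 kt
Leg 4: track=55.0°, groundspeed=93.0 kt
Leg 5: track=22.2°, groundspeed=101.6 kt

Leg 1: heading 88.6°; drift -1.9° → track 86.7°, groundspeed 89.0 kt
Leg 2: heading 308.3°; drift -4.6° → track 303.7°, groundspeed 125.7 kt
Leg 3: heading 153.7°; drift +9.6° → track 163.3°, groundspeed 98.9 kt
Leg 4: heading 62.0°; drift -7.0° → track 55.0°, groundspeed 93.0 kt
Leg 5: heading 32.3°; drift -10.1° → track 22.2°, groundspeed 101.6 kt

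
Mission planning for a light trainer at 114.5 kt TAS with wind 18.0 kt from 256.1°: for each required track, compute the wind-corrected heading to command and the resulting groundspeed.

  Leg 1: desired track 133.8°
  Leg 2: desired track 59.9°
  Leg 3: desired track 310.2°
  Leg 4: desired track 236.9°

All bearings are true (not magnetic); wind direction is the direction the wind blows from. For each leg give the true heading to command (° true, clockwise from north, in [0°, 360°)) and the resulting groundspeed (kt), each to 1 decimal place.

Leg 1: heading=141.4°, groundspeed=123.1 kt
Leg 2: heading=57.4°, groundspeed=131.7 kt
Leg 3: heading=302.9°, groundspeed=103.0 kt
Leg 4: heading=239.9°, groundspeed=97.3 kt

Leg 1: desired track 133.8°; wind correction +7.6° → command heading 141.4°, groundspeed 123.1 kt
Leg 2: desired track 59.9°; wind correction -2.5° → command heading 57.4°, groundspeed 131.7 kt
Leg 3: desired track 310.2°; wind correction -7.3° → command heading 302.9°, groundspeed 103.0 kt
Leg 4: desired track 236.9°; wind correction +3.0° → command heading 239.9°, groundspeed 97.3 kt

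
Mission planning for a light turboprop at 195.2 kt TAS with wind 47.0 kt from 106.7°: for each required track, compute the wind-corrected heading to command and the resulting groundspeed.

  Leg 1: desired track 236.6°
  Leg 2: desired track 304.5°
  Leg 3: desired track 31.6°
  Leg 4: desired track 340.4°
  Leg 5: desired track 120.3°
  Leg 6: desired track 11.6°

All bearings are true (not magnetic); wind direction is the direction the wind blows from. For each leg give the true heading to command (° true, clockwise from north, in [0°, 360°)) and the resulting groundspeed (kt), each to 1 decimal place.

Leg 1: desired track 236.6°; wind correction -10.6° → command heading 226.0°, groundspeed 222.0 kt
Leg 2: desired track 304.5°; wind correction +4.2° → command heading 308.7°, groundspeed 239.4 kt
Leg 3: desired track 31.6°; wind correction +13.5° → command heading 45.1°, groundspeed 177.8 kt
Leg 4: desired track 340.4°; wind correction +11.2° → command heading 351.6°, groundspeed 219.3 kt
Leg 5: desired track 120.3°; wind correction -3.2° → command heading 117.1°, groundspeed 149.2 kt
Leg 6: desired track 11.6°; wind correction +13.9° → command heading 25.5°, groundspeed 193.7 kt

Leg 1: heading=226.0°, groundspeed=222.0 kt
Leg 2: heading=308.7°, groundspeed=239.4 kt
Leg 3: heading=45.1°, groundspeed=177.8 kt
Leg 4: heading=351.6°, groundspeed=219.3 kt
Leg 5: heading=117.1°, groundspeed=149.2 kt
Leg 6: heading=25.5°, groundspeed=193.7 kt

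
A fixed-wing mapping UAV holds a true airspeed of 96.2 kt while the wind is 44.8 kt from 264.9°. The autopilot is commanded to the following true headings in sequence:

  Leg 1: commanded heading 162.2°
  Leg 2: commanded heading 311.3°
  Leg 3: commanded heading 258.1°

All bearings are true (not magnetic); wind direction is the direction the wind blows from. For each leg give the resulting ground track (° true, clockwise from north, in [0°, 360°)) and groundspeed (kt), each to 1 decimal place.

Leg 1: track=139.8°, groundspeed=114.7 kt
Leg 2: track=337.7°, groundspeed=72.9 kt
Leg 3: track=252.2°, groundspeed=52.0 kt

Leg 1: heading 162.2°; drift -22.4° → track 139.8°, groundspeed 114.7 kt
Leg 2: heading 311.3°; drift +26.4° → track 337.7°, groundspeed 72.9 kt
Leg 3: heading 258.1°; drift -5.9° → track 252.2°, groundspeed 52.0 kt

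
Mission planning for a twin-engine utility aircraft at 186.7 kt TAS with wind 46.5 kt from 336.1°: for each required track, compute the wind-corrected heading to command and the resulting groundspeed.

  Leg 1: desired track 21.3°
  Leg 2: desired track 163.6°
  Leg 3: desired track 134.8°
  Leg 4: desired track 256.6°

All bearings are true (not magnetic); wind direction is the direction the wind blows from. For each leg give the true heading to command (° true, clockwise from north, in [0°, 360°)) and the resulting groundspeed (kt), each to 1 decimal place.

Leg 1: heading=11.1°, groundspeed=151.0 kt
Leg 2: heading=165.5°, groundspeed=232.7 kt
Leg 3: heading=129.6°, groundspeed=229.3 kt
Leg 4: heading=270.8°, groundspeed=172.5 kt

Leg 1: desired track 21.3°; wind correction -10.2° → command heading 11.1°, groundspeed 151.0 kt
Leg 2: desired track 163.6°; wind correction +1.9° → command heading 165.5°, groundspeed 232.7 kt
Leg 3: desired track 134.8°; wind correction -5.2° → command heading 129.6°, groundspeed 229.3 kt
Leg 4: desired track 256.6°; wind correction +14.2° → command heading 270.8°, groundspeed 172.5 kt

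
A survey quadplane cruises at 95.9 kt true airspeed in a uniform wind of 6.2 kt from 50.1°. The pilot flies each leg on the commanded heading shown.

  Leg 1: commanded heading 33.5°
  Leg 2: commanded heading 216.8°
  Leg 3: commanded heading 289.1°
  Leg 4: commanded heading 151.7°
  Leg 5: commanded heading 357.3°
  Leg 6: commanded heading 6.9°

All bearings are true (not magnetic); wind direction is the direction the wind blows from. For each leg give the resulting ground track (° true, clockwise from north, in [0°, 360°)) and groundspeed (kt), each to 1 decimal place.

Leg 1: heading 33.5°; drift -1.1° → track 32.4°, groundspeed 90.0 kt
Leg 2: heading 216.8°; drift +0.8° → track 217.6°, groundspeed 101.9 kt
Leg 3: heading 289.1°; drift -3.1° → track 286.0°, groundspeed 99.2 kt
Leg 4: heading 151.7°; drift +3.6° → track 155.3°, groundspeed 97.3 kt
Leg 5: heading 357.3°; drift -3.1° → track 354.2°, groundspeed 92.3 kt
Leg 6: heading 6.9°; drift -2.7° → track 4.2°, groundspeed 91.5 kt

Leg 1: track=32.4°, groundspeed=90.0 kt
Leg 2: track=217.6°, groundspeed=101.9 kt
Leg 3: track=286.0°, groundspeed=99.2 kt
Leg 4: track=155.3°, groundspeed=97.3 kt
Leg 5: track=354.2°, groundspeed=92.3 kt
Leg 6: track=4.2°, groundspeed=91.5 kt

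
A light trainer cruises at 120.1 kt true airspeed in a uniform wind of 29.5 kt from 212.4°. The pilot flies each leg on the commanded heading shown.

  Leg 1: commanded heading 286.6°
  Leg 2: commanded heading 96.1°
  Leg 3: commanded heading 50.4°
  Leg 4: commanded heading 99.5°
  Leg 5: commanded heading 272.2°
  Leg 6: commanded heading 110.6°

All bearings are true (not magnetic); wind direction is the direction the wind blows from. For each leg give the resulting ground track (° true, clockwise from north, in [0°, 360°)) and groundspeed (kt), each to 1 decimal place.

Leg 1: track=300.8°, groundspeed=115.6 kt
Leg 2: track=84.9°, groundspeed=135.8 kt
Leg 3: track=46.9°, groundspeed=148.4 kt
Leg 4: track=87.8°, groundspeed=134.4 kt
Leg 5: track=285.8°, groundspeed=108.3 kt
Leg 6: track=97.7°, groundspeed=129.4 kt

Leg 1: heading 286.6°; drift +14.2° → track 300.8°, groundspeed 115.6 kt
Leg 2: heading 96.1°; drift -11.2° → track 84.9°, groundspeed 135.8 kt
Leg 3: heading 50.4°; drift -3.5° → track 46.9°, groundspeed 148.4 kt
Leg 4: heading 99.5°; drift -11.7° → track 87.8°, groundspeed 134.4 kt
Leg 5: heading 272.2°; drift +13.6° → track 285.8°, groundspeed 108.3 kt
Leg 6: heading 110.6°; drift -12.9° → track 97.7°, groundspeed 129.4 kt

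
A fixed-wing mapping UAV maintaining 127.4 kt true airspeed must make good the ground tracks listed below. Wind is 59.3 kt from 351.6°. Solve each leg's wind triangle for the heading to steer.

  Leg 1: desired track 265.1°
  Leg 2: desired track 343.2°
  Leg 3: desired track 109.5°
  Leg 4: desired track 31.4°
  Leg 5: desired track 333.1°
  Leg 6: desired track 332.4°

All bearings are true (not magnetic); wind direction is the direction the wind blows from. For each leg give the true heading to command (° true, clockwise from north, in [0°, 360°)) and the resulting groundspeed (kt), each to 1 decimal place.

Leg 1: heading=292.8°, groundspeed=109.2 kt
Leg 2: heading=347.1°, groundspeed=68.4 kt
Leg 3: heading=85.2°, groundspeed=143.9 kt
Leg 4: heading=14.1°, groundspeed=76.1 kt
Leg 5: heading=341.6°, groundspeed=69.8 kt
Leg 6: heading=341.2°, groundspeed=69.9 kt

Leg 1: desired track 265.1°; wind correction +27.7° → command heading 292.8°, groundspeed 109.2 kt
Leg 2: desired track 343.2°; wind correction +3.9° → command heading 347.1°, groundspeed 68.4 kt
Leg 3: desired track 109.5°; wind correction -24.3° → command heading 85.2°, groundspeed 143.9 kt
Leg 4: desired track 31.4°; wind correction -17.3° → command heading 14.1°, groundspeed 76.1 kt
Leg 5: desired track 333.1°; wind correction +8.5° → command heading 341.6°, groundspeed 69.8 kt
Leg 6: desired track 332.4°; wind correction +8.8° → command heading 341.2°, groundspeed 69.9 kt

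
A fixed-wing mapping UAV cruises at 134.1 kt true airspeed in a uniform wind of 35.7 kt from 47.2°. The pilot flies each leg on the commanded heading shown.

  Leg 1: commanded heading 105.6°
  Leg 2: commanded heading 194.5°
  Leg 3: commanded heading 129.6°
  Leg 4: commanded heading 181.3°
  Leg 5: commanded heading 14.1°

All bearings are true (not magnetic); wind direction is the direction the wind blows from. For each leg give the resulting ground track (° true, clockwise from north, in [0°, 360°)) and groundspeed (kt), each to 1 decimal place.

Leg 1: heading 105.6°; drift +14.8° → track 120.4°, groundspeed 119.3 kt
Leg 2: heading 194.5°; drift +6.7° → track 201.2°, groundspeed 165.3 kt
Leg 3: heading 129.6°; drift +15.3° → track 144.9°, groundspeed 134.1 kt
Leg 4: heading 181.3°; drift +9.2° → track 190.5°, groundspeed 161.0 kt
Leg 5: heading 14.1°; drift -10.6° → track 3.5°, groundspeed 106.0 kt

Leg 1: track=120.4°, groundspeed=119.3 kt
Leg 2: track=201.2°, groundspeed=165.3 kt
Leg 3: track=144.9°, groundspeed=134.1 kt
Leg 4: track=190.5°, groundspeed=161.0 kt
Leg 5: track=3.5°, groundspeed=106.0 kt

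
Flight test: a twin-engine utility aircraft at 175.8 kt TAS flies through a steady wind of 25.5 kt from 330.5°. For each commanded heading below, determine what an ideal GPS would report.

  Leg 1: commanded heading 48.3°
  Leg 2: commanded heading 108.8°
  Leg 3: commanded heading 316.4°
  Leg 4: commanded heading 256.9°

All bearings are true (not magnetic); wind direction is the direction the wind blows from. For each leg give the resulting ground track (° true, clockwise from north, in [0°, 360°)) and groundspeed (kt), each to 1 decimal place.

Leg 1: heading 48.3°; drift +8.3° → track 56.6°, groundspeed 172.2 kt
Leg 2: heading 108.8°; drift +5.0° → track 113.8°, groundspeed 195.6 kt
Leg 3: heading 316.4°; drift -2.4° → track 314.0°, groundspeed 151.2 kt
Leg 4: heading 256.9°; drift -8.3° → track 248.6°, groundspeed 170.4 kt

Leg 1: track=56.6°, groundspeed=172.2 kt
Leg 2: track=113.8°, groundspeed=195.6 kt
Leg 3: track=314.0°, groundspeed=151.2 kt
Leg 4: track=248.6°, groundspeed=170.4 kt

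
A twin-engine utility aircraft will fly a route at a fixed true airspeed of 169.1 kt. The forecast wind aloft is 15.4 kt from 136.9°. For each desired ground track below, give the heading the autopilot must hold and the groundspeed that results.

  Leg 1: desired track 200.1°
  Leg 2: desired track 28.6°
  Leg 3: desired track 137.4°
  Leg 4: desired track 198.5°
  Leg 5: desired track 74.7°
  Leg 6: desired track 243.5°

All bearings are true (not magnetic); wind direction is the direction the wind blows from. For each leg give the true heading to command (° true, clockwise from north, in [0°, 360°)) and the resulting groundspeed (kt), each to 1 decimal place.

Leg 1: heading=195.4°, groundspeed=161.6 kt
Leg 2: heading=33.6°, groundspeed=173.3 kt
Leg 3: heading=137.4°, groundspeed=153.7 kt
Leg 4: heading=193.9°, groundspeed=161.2 kt
Leg 5: heading=79.3°, groundspeed=161.4 kt
Leg 6: heading=238.5°, groundspeed=172.9 kt

Leg 1: desired track 200.1°; wind correction -4.7° → command heading 195.4°, groundspeed 161.6 kt
Leg 2: desired track 28.6°; wind correction +5.0° → command heading 33.6°, groundspeed 173.3 kt
Leg 3: desired track 137.4°; wind correction +0.0° → command heading 137.4°, groundspeed 153.7 kt
Leg 4: desired track 198.5°; wind correction -4.6° → command heading 193.9°, groundspeed 161.2 kt
Leg 5: desired track 74.7°; wind correction +4.6° → command heading 79.3°, groundspeed 161.4 kt
Leg 6: desired track 243.5°; wind correction -5.0° → command heading 238.5°, groundspeed 172.9 kt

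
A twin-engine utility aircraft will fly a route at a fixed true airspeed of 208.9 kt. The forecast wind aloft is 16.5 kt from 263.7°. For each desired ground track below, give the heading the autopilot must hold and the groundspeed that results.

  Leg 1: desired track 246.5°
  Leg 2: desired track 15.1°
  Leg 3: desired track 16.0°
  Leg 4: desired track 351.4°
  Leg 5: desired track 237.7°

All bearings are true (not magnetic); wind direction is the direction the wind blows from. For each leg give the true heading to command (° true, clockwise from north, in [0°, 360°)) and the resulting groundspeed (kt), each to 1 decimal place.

Leg 1: heading=247.8°, groundspeed=193.1 kt
Leg 2: heading=10.9°, groundspeed=214.4 kt
Leg 3: heading=11.8°, groundspeed=214.6 kt
Leg 4: heading=346.9°, groundspeed=207.6 kt
Leg 5: heading=239.7°, groundspeed=193.9 kt

Leg 1: desired track 246.5°; wind correction +1.3° → command heading 247.8°, groundspeed 193.1 kt
Leg 2: desired track 15.1°; wind correction -4.2° → command heading 10.9°, groundspeed 214.4 kt
Leg 3: desired track 16.0°; wind correction -4.2° → command heading 11.8°, groundspeed 214.6 kt
Leg 4: desired track 351.4°; wind correction -4.5° → command heading 346.9°, groundspeed 207.6 kt
Leg 5: desired track 237.7°; wind correction +2.0° → command heading 239.7°, groundspeed 193.9 kt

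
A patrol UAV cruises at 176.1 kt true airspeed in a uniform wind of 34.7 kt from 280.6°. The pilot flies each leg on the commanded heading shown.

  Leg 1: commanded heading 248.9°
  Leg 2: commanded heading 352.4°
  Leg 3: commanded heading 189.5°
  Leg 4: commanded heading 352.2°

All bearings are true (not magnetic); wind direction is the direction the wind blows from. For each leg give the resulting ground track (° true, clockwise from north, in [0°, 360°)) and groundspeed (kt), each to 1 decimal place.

Leg 1: heading 248.9°; drift -7.1° → track 241.8°, groundspeed 147.7 kt
Leg 2: heading 352.4°; drift +11.3° → track 3.7°, groundspeed 168.5 kt
Leg 3: heading 189.5°; drift -11.1° → track 178.4°, groundspeed 180.1 kt
Leg 4: heading 352.2°; drift +11.3° → track 3.5°, groundspeed 168.4 kt

Leg 1: track=241.8°, groundspeed=147.7 kt
Leg 2: track=3.7°, groundspeed=168.5 kt
Leg 3: track=178.4°, groundspeed=180.1 kt
Leg 4: track=3.5°, groundspeed=168.4 kt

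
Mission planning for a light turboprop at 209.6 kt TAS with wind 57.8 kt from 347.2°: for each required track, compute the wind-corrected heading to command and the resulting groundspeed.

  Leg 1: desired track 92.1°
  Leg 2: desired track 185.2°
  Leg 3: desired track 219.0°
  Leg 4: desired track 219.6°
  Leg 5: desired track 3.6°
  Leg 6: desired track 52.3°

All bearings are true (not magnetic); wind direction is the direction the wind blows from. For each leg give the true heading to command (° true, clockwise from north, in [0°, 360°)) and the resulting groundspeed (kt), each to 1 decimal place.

Leg 1: heading=76.6°, groundspeed=216.9 kt
Leg 2: heading=190.1°, groundspeed=263.8 kt
Leg 3: heading=231.5°, groundspeed=240.4 kt
Leg 4: heading=232.2°, groundspeed=239.8 kt
Leg 5: heading=359.1°, groundspeed=153.5 kt
Leg 6: heading=37.8°, groundspeed=178.6 kt

Leg 1: desired track 92.1°; wind correction -15.5° → command heading 76.6°, groundspeed 216.9 kt
Leg 2: desired track 185.2°; wind correction +4.9° → command heading 190.1°, groundspeed 263.8 kt
Leg 3: desired track 219.0°; wind correction +12.5° → command heading 231.5°, groundspeed 240.4 kt
Leg 4: desired track 219.6°; wind correction +12.6° → command heading 232.2°, groundspeed 239.8 kt
Leg 5: desired track 3.6°; wind correction -4.5° → command heading 359.1°, groundspeed 153.5 kt
Leg 6: desired track 52.3°; wind correction -14.5° → command heading 37.8°, groundspeed 178.6 kt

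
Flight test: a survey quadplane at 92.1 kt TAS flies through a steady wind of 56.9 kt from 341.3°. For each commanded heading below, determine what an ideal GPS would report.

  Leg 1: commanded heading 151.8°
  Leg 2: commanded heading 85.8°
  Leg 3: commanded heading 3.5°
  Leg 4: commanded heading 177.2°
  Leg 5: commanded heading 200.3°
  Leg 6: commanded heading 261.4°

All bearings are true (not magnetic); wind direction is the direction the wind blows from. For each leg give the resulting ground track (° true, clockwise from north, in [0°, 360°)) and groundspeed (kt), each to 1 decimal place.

Leg 1: track=155.4°, groundspeed=148.5 kt
Leg 2: track=113.2°, groundspeed=119.8 kt
Leg 3: track=32.1°, groundspeed=44.9 kt
Leg 4: track=171.1°, groundspeed=147.6 kt
Leg 5: track=185.6°, groundspeed=140.9 kt
Leg 6: track=227.1°, groundspeed=99.4 kt

Leg 1: heading 151.8°; drift +3.6° → track 155.4°, groundspeed 148.5 kt
Leg 2: heading 85.8°; drift +27.4° → track 113.2°, groundspeed 119.8 kt
Leg 3: heading 3.5°; drift +28.6° → track 32.1°, groundspeed 44.9 kt
Leg 4: heading 177.2°; drift -6.1° → track 171.1°, groundspeed 147.6 kt
Leg 5: heading 200.3°; drift -14.7° → track 185.6°, groundspeed 140.9 kt
Leg 6: heading 261.4°; drift -34.3° → track 227.1°, groundspeed 99.4 kt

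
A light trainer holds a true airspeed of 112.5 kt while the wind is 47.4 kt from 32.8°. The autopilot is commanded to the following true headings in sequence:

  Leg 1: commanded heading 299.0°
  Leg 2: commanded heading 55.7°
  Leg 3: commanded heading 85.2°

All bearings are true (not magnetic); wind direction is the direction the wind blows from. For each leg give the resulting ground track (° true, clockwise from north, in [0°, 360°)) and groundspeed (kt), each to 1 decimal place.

Leg 1: heading 299.0°; drift -22.2° → track 276.8°, groundspeed 124.9 kt
Leg 2: heading 55.7°; drift +15.0° → track 70.7°, groundspeed 71.3 kt
Leg 3: heading 85.2°; drift +24.2° → track 109.4°, groundspeed 91.6 kt

Leg 1: track=276.8°, groundspeed=124.9 kt
Leg 2: track=70.7°, groundspeed=71.3 kt
Leg 3: track=109.4°, groundspeed=91.6 kt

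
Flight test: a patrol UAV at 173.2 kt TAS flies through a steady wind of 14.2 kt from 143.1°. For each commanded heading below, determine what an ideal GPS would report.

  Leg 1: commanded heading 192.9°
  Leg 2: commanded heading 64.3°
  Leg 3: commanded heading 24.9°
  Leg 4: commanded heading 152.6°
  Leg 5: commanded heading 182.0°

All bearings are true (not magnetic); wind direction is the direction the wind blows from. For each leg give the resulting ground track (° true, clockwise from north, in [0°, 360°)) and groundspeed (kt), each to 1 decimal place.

Leg 1: track=196.7°, groundspeed=164.4 kt
Leg 2: track=59.6°, groundspeed=171.0 kt
Leg 3: track=20.9°, groundspeed=180.3 kt
Leg 4: track=153.4°, groundspeed=159.2 kt
Leg 5: track=185.1°, groundspeed=162.4 kt

Leg 1: heading 192.9°; drift +3.8° → track 196.7°, groundspeed 164.4 kt
Leg 2: heading 64.3°; drift -4.7° → track 59.6°, groundspeed 171.0 kt
Leg 3: heading 24.9°; drift -4.0° → track 20.9°, groundspeed 180.3 kt
Leg 4: heading 152.6°; drift +0.8° → track 153.4°, groundspeed 159.2 kt
Leg 5: heading 182.0°; drift +3.1° → track 185.1°, groundspeed 162.4 kt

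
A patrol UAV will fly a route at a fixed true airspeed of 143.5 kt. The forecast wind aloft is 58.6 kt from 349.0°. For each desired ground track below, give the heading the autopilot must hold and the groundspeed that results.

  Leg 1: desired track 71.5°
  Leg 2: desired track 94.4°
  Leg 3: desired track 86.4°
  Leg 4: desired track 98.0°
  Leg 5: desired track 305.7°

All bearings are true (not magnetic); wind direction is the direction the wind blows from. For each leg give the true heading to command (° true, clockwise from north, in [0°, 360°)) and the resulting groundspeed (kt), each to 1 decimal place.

Leg 1: heading=47.6°, groundspeed=123.6 kt
Leg 2: heading=71.2°, groundspeed=147.5 kt
Leg 3: heading=62.5°, groundspeed=138.8 kt
Leg 4: heading=75.3°, groundspeed=151.5 kt
Leg 5: heading=322.0°, groundspeed=95.1 kt

Leg 1: desired track 71.5°; wind correction -23.9° → command heading 47.6°, groundspeed 123.6 kt
Leg 2: desired track 94.4°; wind correction -23.2° → command heading 71.2°, groundspeed 147.5 kt
Leg 3: desired track 86.4°; wind correction -23.9° → command heading 62.5°, groundspeed 138.8 kt
Leg 4: desired track 98.0°; wind correction -22.7° → command heading 75.3°, groundspeed 151.5 kt
Leg 5: desired track 305.7°; wind correction +16.3° → command heading 322.0°, groundspeed 95.1 kt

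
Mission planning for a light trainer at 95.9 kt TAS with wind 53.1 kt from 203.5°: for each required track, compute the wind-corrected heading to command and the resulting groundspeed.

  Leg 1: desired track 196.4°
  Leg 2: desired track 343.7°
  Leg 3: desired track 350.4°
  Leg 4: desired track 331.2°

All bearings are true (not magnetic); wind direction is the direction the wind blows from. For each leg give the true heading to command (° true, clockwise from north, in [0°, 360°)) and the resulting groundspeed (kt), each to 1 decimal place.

Leg 1: heading=200.3°, groundspeed=43.0 kt
Leg 2: heading=322.9°, groundspeed=130.5 kt
Leg 3: heading=332.8°, groundspeed=135.9 kt
Leg 4: heading=305.2°, groundspeed=118.7 kt

Leg 1: desired track 196.4°; wind correction +3.9° → command heading 200.3°, groundspeed 43.0 kt
Leg 2: desired track 343.7°; wind correction -20.8° → command heading 322.9°, groundspeed 130.5 kt
Leg 3: desired track 350.4°; wind correction -17.6° → command heading 332.8°, groundspeed 135.9 kt
Leg 4: desired track 331.2°; wind correction -26.0° → command heading 305.2°, groundspeed 118.7 kt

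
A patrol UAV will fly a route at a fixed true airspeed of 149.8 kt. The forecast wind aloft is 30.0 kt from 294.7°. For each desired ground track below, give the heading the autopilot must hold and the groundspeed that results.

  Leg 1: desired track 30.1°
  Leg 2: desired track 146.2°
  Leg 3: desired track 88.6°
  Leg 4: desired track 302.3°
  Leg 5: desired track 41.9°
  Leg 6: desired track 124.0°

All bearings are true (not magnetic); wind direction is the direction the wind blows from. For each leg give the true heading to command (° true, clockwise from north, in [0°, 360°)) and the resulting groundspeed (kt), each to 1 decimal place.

Leg 1: desired track 30.1°; wind correction -11.5° → command heading 18.6°, groundspeed 149.6 kt
Leg 2: desired track 146.2°; wind correction +6.0° → command heading 152.2°, groundspeed 174.6 kt
Leg 3: desired track 88.6°; wind correction -5.1° → command heading 83.5°, groundspeed 176.2 kt
Leg 4: desired track 302.3°; wind correction -1.5° → command heading 300.8°, groundspeed 120.0 kt
Leg 5: desired track 41.9°; wind correction -11.0° → command heading 30.9°, groundspeed 155.9 kt
Leg 6: desired track 124.0°; wind correction +1.9° → command heading 125.9°, groundspeed 179.3 kt

Leg 1: heading=18.6°, groundspeed=149.6 kt
Leg 2: heading=152.2°, groundspeed=174.6 kt
Leg 3: heading=83.5°, groundspeed=176.2 kt
Leg 4: heading=300.8°, groundspeed=120.0 kt
Leg 5: heading=30.9°, groundspeed=155.9 kt
Leg 6: heading=125.9°, groundspeed=179.3 kt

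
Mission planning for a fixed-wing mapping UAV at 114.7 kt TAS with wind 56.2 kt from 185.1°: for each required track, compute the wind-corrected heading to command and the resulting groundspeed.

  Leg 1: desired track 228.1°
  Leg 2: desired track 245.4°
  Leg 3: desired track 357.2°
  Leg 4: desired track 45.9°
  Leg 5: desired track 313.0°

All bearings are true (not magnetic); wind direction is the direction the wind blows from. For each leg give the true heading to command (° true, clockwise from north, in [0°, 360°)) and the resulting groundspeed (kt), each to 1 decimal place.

Leg 1: heading=208.6°, groundspeed=67.0 kt
Leg 2: heading=220.2°, groundspeed=75.9 kt
Leg 3: heading=353.3°, groundspeed=170.1 kt
Leg 4: heading=64.6°, groundspeed=151.2 kt
Leg 5: heading=290.3°, groundspeed=140.3 kt

Leg 1: desired track 228.1°; wind correction -19.5° → command heading 208.6°, groundspeed 67.0 kt
Leg 2: desired track 245.4°; wind correction -25.2° → command heading 220.2°, groundspeed 75.9 kt
Leg 3: desired track 357.2°; wind correction -3.9° → command heading 353.3°, groundspeed 170.1 kt
Leg 4: desired track 45.9°; wind correction +18.7° → command heading 64.6°, groundspeed 151.2 kt
Leg 5: desired track 313.0°; wind correction -22.7° → command heading 290.3°, groundspeed 140.3 kt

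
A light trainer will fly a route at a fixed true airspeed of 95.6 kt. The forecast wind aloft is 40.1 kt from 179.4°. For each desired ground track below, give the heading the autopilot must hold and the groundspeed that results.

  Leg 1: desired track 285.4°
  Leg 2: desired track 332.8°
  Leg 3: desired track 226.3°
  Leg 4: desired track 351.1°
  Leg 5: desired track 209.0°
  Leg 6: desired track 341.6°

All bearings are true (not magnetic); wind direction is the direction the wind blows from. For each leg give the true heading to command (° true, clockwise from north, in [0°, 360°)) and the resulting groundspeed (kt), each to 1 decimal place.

Leg 1: heading=261.6°, groundspeed=98.5 kt
Leg 2: heading=322.0°, groundspeed=129.8 kt
Leg 3: heading=208.5°, groundspeed=63.6 kt
Leg 4: heading=347.6°, groundspeed=135.1 kt
Leg 5: heading=197.0°, groundspeed=58.7 kt
Leg 6: heading=334.2°, groundspeed=133.0 kt

Leg 1: desired track 285.4°; wind correction -23.8° → command heading 261.6°, groundspeed 98.5 kt
Leg 2: desired track 332.8°; wind correction -10.8° → command heading 322.0°, groundspeed 129.8 kt
Leg 3: desired track 226.3°; wind correction -17.8° → command heading 208.5°, groundspeed 63.6 kt
Leg 4: desired track 351.1°; wind correction -3.5° → command heading 347.6°, groundspeed 135.1 kt
Leg 5: desired track 209.0°; wind correction -12.0° → command heading 197.0°, groundspeed 58.7 kt
Leg 6: desired track 341.6°; wind correction -7.4° → command heading 334.2°, groundspeed 133.0 kt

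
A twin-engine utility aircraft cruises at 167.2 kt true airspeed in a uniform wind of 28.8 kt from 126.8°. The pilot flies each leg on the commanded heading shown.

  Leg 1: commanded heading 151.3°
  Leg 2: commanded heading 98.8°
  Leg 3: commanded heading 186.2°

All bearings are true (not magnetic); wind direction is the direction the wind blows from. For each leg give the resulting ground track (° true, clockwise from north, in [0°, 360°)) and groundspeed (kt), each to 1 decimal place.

Leg 1: track=156.1°, groundspeed=141.5 kt
Leg 2: track=93.4°, groundspeed=142.4 kt
Leg 3: track=195.4°, groundspeed=154.5 kt

Leg 1: heading 151.3°; drift +4.8° → track 156.1°, groundspeed 141.5 kt
Leg 2: heading 98.8°; drift -5.4° → track 93.4°, groundspeed 142.4 kt
Leg 3: heading 186.2°; drift +9.2° → track 195.4°, groundspeed 154.5 kt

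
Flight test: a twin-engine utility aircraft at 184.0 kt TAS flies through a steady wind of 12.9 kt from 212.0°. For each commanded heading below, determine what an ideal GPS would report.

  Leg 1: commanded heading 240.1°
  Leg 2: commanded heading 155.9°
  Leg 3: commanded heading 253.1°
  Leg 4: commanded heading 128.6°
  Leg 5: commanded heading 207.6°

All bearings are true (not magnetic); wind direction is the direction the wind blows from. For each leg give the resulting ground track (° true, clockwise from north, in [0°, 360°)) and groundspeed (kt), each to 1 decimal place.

Leg 1: track=242.1°, groundspeed=172.7 kt
Leg 2: track=152.4°, groundspeed=177.1 kt
Leg 3: track=255.9°, groundspeed=174.5 kt
Leg 4: track=124.6°, groundspeed=183.0 kt
Leg 5: track=207.3°, groundspeed=171.1 kt

Leg 1: heading 240.1°; drift +2.0° → track 242.1°, groundspeed 172.7 kt
Leg 2: heading 155.9°; drift -3.5° → track 152.4°, groundspeed 177.1 kt
Leg 3: heading 253.1°; drift +2.8° → track 255.9°, groundspeed 174.5 kt
Leg 4: heading 128.6°; drift -4.0° → track 124.6°, groundspeed 183.0 kt
Leg 5: heading 207.6°; drift -0.3° → track 207.3°, groundspeed 171.1 kt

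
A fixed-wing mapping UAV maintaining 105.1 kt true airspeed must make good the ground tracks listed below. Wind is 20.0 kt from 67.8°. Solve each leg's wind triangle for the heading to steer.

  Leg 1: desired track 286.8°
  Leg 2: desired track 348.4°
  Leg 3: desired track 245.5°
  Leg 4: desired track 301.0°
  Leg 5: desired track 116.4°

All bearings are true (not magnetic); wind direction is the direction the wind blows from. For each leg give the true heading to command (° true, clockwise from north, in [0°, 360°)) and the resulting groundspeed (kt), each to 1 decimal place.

Leg 1: desired track 286.8°; wind correction +6.9° → command heading 293.7°, groundspeed 119.9 kt
Leg 2: desired track 348.4°; wind correction +10.8° → command heading 359.2°, groundspeed 99.6 kt
Leg 3: desired track 245.5°; wind correction -0.4° → command heading 245.1°, groundspeed 125.1 kt
Leg 4: desired track 301.0°; wind correction +8.8° → command heading 309.8°, groundspeed 115.9 kt
Leg 5: desired track 116.4°; wind correction -8.2° → command heading 108.2°, groundspeed 90.8 kt

Leg 1: heading=293.7°, groundspeed=119.9 kt
Leg 2: heading=359.2°, groundspeed=99.6 kt
Leg 3: heading=245.1°, groundspeed=125.1 kt
Leg 4: heading=309.8°, groundspeed=115.9 kt
Leg 5: heading=108.2°, groundspeed=90.8 kt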